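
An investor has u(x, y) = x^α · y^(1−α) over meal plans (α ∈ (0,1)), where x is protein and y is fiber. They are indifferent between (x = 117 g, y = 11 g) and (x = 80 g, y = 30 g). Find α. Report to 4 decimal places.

The Cobb–Douglas utilities coincide, so 117^α·11^(1−α) = 80^α·30^(1−α).
(117/80)^α = (30/11)^(1−α); take logs: α·ln(117/80) = (1−α)·ln(30/11), i.e. α·0.3801473 = (1−α)·1.0033021.
With A = 0.3801473 and B = 1.0033021: α·A = (1−α)·B, so α = B/(A+B) = 1.0033021/1.3834494 ≈ 0.7252.

α ≈ 0.7252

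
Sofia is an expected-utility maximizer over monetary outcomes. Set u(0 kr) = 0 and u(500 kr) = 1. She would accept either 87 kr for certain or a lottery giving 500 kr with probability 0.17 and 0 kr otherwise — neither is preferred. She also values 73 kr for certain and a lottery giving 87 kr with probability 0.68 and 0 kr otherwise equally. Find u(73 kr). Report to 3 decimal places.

0.116

From the first indifference, u(87 kr) = 0.17·u(500 kr) + 0.83·u(0 kr) = 0.17·1 + 0.83·0 = 0.17.
Chaining: u(73 kr) = 0.68·0.17 + 0.32·0.00 = 0.1156.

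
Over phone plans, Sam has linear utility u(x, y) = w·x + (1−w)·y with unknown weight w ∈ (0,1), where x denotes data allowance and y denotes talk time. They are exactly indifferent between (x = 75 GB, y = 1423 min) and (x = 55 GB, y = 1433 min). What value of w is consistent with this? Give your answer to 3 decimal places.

u(75,1423) = u(55,1433) means w·75 + (1−w)·1423 = w·55 + (1−w)·1433.
w·(75−55) = (1−w)·(1433−1423), i.e. w·20 = (1−w)·10.
Hence w = 10/(20+10) = 10/30 = 0.333.

w = 0.333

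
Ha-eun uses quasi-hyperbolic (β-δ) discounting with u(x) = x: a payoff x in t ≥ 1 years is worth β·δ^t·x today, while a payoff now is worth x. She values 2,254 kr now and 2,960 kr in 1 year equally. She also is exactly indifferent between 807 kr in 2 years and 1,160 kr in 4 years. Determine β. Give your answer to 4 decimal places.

β ≈ 0.9130

Both payoffs in the second observation are in the future, so β drops out: δ^2·807 = δ^4·1160 ⇒ δ^2 = 807/1160 = 0.69569, so δ = 0.83408.
The first indifference: 2254 = β·δ·2960, so β = 2254/(δ·2960) = 2254/(0.83408·2960) ≈ 0.9130.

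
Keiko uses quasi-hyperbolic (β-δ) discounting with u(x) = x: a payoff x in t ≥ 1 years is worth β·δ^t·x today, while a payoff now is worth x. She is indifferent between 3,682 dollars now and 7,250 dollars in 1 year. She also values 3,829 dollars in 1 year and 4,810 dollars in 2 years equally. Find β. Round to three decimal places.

Both payoffs in the second observation are in the future, so β drops out: δ^1·3829 = δ^2·4810 ⇒ δ = 3829/4810 = 0.79605.
Now use the now-vs-future pair: 3682 = β·δ·7250 gives β = 3682/(0.79605·7250) ≈ 0.638.

β ≈ 0.638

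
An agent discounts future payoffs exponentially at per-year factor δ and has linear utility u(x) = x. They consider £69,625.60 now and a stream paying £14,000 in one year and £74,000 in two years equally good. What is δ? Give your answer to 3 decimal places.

Present value of the stream is 14000·δ + 74000·δ². Indifference gives 14000δ + 74000δ² = 69625.60.
So 74000δ² + 14000δ − 69625.60 = 0.
δ = (−14000 + √(14000² + 4·74000·69625.60)) / (2·74000) = (−14000 + √20805177600.00) / 148000 ≈ 0.880.

δ ≈ 0.880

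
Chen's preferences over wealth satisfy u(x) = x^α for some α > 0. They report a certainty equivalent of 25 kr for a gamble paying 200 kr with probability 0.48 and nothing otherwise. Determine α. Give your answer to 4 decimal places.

α ≈ 0.3530

EU(lottery) = 0.48·200^α + 0.52·0 = 0.48·200^α.
Setting u(25) equal to that: 25^α = 0.48·200^α ⇒ (25/200)^α = 0.48.
Taking logs: α·ln(25/200) = ln(0.48), so α = -0.7339692 / -2.0794415 ≈ 0.3530.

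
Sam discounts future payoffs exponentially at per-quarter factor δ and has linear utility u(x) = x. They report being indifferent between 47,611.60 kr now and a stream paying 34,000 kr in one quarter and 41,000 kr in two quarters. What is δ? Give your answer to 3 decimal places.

The stream is worth 34000δ + 41000δ² today, so 34000δ + 41000δ² = 47611.60.
So 41000δ² + 34000δ − 47611.60 = 0.
δ = (−34000 + √(34000² + 4·41000·47611.60)) / (2·41000) = (−34000 + √8964302400.00) / 82000 ≈ 0.740.

δ ≈ 0.740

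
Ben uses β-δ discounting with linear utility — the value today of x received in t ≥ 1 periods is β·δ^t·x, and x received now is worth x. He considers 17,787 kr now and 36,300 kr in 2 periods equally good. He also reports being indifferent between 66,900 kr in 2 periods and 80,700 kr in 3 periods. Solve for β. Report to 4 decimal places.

The second indifference involves only future payoffs, so β cancels: β·δ^2·66900 = β·δ^3·80700, giving δ = 66900/80700 = 0.82900.
Substituting δ into 17787 = β·δ^2·36300: β = 17787/(24946.625) ≈ 0.7130.

β ≈ 0.7130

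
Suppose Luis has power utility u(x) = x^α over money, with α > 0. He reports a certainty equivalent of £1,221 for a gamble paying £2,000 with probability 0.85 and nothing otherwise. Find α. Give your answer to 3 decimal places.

EU(lottery) = 0.85·2000^α + 0.15·0 = 0.85·2000^α.
Indifference: 1221^α = 0.85·2000^α, so (1221/2000)^α = 0.85.
α = ln(0.85) / ln(1221/2000) = -0.162519/-0.493477 ≈ 0.329.

α ≈ 0.329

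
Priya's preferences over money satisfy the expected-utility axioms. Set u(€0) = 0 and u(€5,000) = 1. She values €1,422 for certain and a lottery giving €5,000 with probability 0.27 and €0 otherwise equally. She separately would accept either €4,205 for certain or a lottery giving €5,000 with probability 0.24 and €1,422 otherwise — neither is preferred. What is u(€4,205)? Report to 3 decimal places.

The first gamble pins u(€1,422): it must equal 0.27·1 + 0.73·0 = 0.27.
Chaining: u(€4,205) = 0.24·1.00 + 0.76·0.27 = 0.4452.

0.445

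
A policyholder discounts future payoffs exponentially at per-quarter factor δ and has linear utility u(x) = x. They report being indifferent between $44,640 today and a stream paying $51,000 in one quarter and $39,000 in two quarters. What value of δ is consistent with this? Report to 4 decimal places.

δ ≈ 0.6000

The stream is worth 51000δ + 39000δ² today, so 51000δ + 39000δ² = 44640.
That is, 39000δ² + 51000δ − 44640 = 0, a quadratic in δ.
δ = (−51000 + √(51000² + 4·39000·44640)) / (2·39000) = (−51000 + √9564840000.00) / 78000 ≈ 0.6000.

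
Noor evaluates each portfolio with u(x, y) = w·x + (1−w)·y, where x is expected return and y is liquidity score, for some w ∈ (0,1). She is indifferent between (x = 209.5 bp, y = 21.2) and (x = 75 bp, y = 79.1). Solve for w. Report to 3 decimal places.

w = 0.301

Indifference: w·209.5 + (1−w)·21.2 = w·75 + (1−w)·79.1.
Rearranging, 134.5·w − 57.9·(1−w) = 0.
Hence w = 57.9/(134.5+57.9) = 57.9/192.4 = 0.301.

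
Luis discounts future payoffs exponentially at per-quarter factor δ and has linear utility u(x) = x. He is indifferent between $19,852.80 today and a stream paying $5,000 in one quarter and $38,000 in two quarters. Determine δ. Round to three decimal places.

Equating present values: 19852.80 = 5000δ + 38000δ².
That is, 38000δ² + 5000δ − 19852.80 = 0, a quadratic in δ.
By the quadratic formula (taking the positive root), δ = (−5000 + √3042625600.00) / 76000 ≈ 0.660.

δ ≈ 0.660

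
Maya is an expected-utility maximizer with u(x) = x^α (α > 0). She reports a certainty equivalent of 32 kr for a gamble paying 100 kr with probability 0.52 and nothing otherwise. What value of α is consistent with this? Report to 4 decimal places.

α ≈ 0.5739

The lottery's expected utility is 0.52·u(100) + 0.48·u(0) = 0.52·100^α (since u(0) = 0 for α > 0).
Setting u(32) equal to that: 32^α = 0.52·100^α ⇒ (32/100)^α = 0.52.
Take logs: α = ln 0.52 / ln(32/100) ≈ 0.573905.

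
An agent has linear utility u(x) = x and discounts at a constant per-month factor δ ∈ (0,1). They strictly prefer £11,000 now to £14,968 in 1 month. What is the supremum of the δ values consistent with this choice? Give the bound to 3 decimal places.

Under u(x) = x this choice says 11000 > δ·14968.
Dividing through by 14968 gives δ < 0.73490.

δ < 0.735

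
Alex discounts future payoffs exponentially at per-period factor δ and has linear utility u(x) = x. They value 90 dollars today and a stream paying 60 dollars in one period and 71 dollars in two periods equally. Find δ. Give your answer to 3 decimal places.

The stream is worth 60δ + 71δ² today, so 60δ + 71δ² = 90.
Rearranged: 71δ² + 60δ − 90 = 0.
The positive root is δ = [−60 + √(60² + 4·71·90)] / (2·71) = (−60 + 170.763)/142 ≈ 0.780.

δ ≈ 0.780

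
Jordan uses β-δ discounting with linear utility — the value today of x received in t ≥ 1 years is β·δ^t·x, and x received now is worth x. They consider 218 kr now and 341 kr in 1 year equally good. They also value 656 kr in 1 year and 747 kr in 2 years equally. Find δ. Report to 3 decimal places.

The second indifference involves only future payoffs, so β cancels: β·δ^1·656 = β·δ^2·747, giving δ = 656/747 = 0.87818.

δ ≈ 0.878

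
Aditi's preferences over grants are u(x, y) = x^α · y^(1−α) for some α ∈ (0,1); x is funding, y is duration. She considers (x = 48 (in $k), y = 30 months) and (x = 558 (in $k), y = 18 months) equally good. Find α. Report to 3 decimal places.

α ≈ 0.172

Indifference: 48^α · 30^(1−α) = 558^α · 18^(1−α).
Taking logs: α·ln 48 + (1−α)·ln 30 = α·ln 558 + (1−α)·ln 18, i.e. α·-2.453158 = (1−α)·-0.510826.
Thus α·(-2.963984) = -0.510826, so α = -0.510826/-2.963984 ≈ 0.172.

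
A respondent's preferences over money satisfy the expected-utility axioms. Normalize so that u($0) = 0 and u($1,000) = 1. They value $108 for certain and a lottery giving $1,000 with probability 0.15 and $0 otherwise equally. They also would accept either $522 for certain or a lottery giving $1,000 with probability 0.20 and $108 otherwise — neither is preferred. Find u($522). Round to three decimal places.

First, u($108) = 0.15·u($1,000) + 0.85·u($0) = 0.15.
Chaining: u($522) = 0.20·1.00 + 0.80·0.15 = 0.3200.

0.320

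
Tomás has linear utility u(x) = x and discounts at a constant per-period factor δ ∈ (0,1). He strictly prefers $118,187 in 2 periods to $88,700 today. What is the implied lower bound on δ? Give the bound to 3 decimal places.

δ > 0.866

Comparing present values: 88700 < δ^2·118187.
Dividing by 118187: δ^2 > 0.75051. Both sides are positive, so the square root keeps the direction.
δ > (88700/118187)^(1/2) ≈ 0.866.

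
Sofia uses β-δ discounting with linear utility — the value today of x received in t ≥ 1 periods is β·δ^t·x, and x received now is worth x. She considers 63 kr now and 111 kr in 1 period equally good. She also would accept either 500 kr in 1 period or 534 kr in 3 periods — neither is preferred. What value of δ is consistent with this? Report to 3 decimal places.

δ ≈ 0.968

The second indifference involves only future payoffs, so β cancels: β·δ^1·500 = β·δ^3·534, giving δ^2 = 500/534 = 0.93633, so δ = 0.96764.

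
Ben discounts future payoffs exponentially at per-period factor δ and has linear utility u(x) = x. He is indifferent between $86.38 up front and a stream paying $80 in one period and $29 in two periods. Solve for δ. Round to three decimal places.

The stream is worth 80δ + 29δ² today, so 80δ + 29δ² = 86.38.
That is, 29δ² + 80δ − 86.38 = 0, a quadratic in δ.
By the quadratic formula (taking the positive root), δ = (−80 + √16420.08) / 58 ≈ 0.830.

δ ≈ 0.830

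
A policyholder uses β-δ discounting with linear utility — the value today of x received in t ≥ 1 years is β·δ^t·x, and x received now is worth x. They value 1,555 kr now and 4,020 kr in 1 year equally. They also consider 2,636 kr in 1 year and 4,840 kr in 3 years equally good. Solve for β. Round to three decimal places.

β ≈ 0.524

The second indifference involves only future payoffs, so β cancels: β·δ^1·2636 = β·δ^3·4840, giving δ^2 = 2636/4840 = 0.54463, so δ = 0.73799.
Now use the now-vs-future pair: 1555 = β·δ·4020 gives β = 1555/(0.73799·4020) ≈ 0.524.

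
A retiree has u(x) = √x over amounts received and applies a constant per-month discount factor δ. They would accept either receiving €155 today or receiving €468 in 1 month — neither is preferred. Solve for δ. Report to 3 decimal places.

The payoff in 1 month is discounted by δ, so u(155) = δ·u(468) and δ = u(155)/u(468).
Since u(x) = √x, δ = √(155/468) = 0.57550.

δ ≈ 0.575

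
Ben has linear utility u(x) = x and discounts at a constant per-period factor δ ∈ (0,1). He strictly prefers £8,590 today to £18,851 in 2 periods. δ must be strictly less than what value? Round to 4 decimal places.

Comparing present values: 8590 > δ^2·18851.
Hence δ^2 < 8590/18851 = 0.45568, and x ↦ x^(1/2) is increasing on (0,∞).
δ < 0.45568^(1/2) = 0.6750.

δ < 0.6750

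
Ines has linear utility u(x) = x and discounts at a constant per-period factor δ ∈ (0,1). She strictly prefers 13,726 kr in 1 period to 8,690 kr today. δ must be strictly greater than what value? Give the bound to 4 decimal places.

Under u(x) = x this choice says 8690 < δ·13726.
Dividing through by 13726 gives δ > 0.63311.

δ > 0.6331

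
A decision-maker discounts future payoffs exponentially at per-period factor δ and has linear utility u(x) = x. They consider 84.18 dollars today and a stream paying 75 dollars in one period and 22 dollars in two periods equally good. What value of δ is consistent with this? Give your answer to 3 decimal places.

Equating present values: 84.18 = 75δ + 22δ².
So 22δ² + 75δ − 84.18 = 0.
By the quadratic formula (taking the positive root), δ = (−75 + √13032.84) / 44 ≈ 0.890.

δ ≈ 0.890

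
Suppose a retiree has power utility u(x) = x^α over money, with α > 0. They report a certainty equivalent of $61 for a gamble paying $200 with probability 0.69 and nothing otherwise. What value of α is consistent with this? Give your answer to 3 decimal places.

EU(lottery) = 0.69·200^α + 0.31·0 = 0.69·200^α.
Equating: 61^α = 0.69·200^α, i.e. 0.3050^α = 0.69.
α = ln(0.69) / ln(61/200) = -0.371064/-1.187444 ≈ 0.312.

α ≈ 0.312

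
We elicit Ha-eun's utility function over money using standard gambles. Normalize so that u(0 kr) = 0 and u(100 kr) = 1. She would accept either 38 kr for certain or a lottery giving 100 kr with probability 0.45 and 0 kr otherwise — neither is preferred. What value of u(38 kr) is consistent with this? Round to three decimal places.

0.450

u(38 kr) equals the lottery's expected utility: 0.45·1 + 0.55·0 = 0.45.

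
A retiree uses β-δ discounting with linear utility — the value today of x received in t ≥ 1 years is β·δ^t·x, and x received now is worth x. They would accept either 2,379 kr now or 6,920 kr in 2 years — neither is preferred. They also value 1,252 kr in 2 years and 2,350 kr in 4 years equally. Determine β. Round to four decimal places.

β ≈ 0.6453

The second indifference involves only future payoffs, so β cancels: β·δ^2·1252 = β·δ^4·2350, giving δ^2 = 1252/2350 = 0.53277, so δ = 0.72991.
Now use the now-vs-future pair: 2379 = β·δ^2·6920 gives β = 2379/(0.53277·6920) ≈ 0.6453.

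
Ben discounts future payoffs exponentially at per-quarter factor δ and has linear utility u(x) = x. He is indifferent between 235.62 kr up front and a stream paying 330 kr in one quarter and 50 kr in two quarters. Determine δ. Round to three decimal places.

Equating present values: 235.62 = 330δ + 50δ².
So 50δ² + 330δ − 235.62 = 0.
The positive root is δ = [−330 + √(330² + 4·50·235.62)] / (2·50) = (−330 + 394.999)/100 ≈ 0.650.

δ ≈ 0.650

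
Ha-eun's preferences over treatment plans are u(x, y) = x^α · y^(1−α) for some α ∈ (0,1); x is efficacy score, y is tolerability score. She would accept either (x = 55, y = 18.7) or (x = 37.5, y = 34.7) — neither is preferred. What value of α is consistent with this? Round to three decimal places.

α ≈ 0.617

Set the two utilities equal: 55^α·18.7^(1−α) = 37.5^α·34.7^(1−α).
(55/37.5)^α = (34.7/18.7)^(1−α); take logs: α·ln(55/37.5) = (1−α)·ln(34.7/18.7), i.e. α·0.382992 = (1−α)·0.618216.
So α/(1−α) = (0.618216)/(0.382992) = 1.614175, and α = 1.614175/2.614175 ≈ 0.617.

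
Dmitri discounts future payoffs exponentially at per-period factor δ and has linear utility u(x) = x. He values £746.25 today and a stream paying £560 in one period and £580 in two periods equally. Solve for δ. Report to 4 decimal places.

Equating present values: 746.25 = 560δ + 580δ².
That is, 580δ² + 560δ − 746.25 = 0, a quadratic in δ.
δ = (−560 + √(560² + 4·580·746.25)) / (2·580) = (−560 + √2044900.00) / 1160 ≈ 0.7500.

δ ≈ 0.7500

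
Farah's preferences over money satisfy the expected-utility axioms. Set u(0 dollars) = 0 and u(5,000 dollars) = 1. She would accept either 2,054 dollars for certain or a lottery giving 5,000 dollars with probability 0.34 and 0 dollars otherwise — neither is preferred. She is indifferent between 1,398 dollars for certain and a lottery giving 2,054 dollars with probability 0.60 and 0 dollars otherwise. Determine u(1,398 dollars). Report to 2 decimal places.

From the first indifference, u(2,054 dollars) = 0.34·u(5,000 dollars) + 0.66·u(0 dollars) = 0.34·1 + 0.66·0 = 0.34.
The second indifference gives u(1,398 dollars) = 0.60·u(2,054 dollars) + 0.40·u(0 dollars) = 0.60·0.34 + 0.40·0.00 = 0.2040.

0.20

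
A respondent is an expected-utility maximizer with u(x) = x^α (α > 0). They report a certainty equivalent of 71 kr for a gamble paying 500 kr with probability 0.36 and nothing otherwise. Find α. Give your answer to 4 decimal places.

The lottery's expected utility is 0.36·u(500) + 0.64·u(0) = 0.36·500^α (since u(0) = 0 for α > 0).
Setting u(71) equal to that: 71^α = 0.36·500^α ⇒ (71/500)^α = 0.36.
Take logs: α = ln 0.36 / ln(71/500) ≈ 0.523406.

α ≈ 0.5234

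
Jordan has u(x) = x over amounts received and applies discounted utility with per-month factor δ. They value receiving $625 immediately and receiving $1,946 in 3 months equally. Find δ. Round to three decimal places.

The payoff in 3 months is discounted by δ^3, so u(625) = δ^3·u(1946) and δ^3 = u(625)/u(1946).
With u(x) = x: δ^3 = 625/1946 = 0.32117.
Taking the cube root: δ = 0.32117^(1/3) ≈ 0.685.

δ ≈ 0.685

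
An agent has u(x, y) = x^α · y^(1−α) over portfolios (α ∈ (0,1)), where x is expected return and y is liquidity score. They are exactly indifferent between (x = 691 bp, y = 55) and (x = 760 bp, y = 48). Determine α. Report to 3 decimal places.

α ≈ 0.589

The Cobb–Douglas utilities coincide, so 691^α·55^(1−α) = 760^α·48^(1−α).
Rearrange to (691/760)^α = (48/55)^(1−α) and take logs: α·-0.095179 = (1−α)·-0.136132.
With A = -0.095179 and B = -0.136132: α·A = (1−α)·B, so α = B/(A+B) = -0.136132/-0.231311 ≈ 0.589.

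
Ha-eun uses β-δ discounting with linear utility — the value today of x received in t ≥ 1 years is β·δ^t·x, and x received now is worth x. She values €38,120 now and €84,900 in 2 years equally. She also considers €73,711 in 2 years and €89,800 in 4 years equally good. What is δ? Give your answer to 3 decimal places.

δ ≈ 0.906

Both payoffs in the second observation are in the future, so β drops out: δ^2·73711 = δ^4·89800 ⇒ δ^2 = 73711/89800 = 0.82084, so δ = 0.90600.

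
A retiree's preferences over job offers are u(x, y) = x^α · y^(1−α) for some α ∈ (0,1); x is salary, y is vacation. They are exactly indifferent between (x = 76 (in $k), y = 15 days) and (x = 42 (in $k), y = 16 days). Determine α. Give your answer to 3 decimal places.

α ≈ 0.098

Indifference: 76^α · 15^(1−α) = 42^α · 16^(1−α).
Taking logs: α·ln 76 + (1−α)·ln 15 = α·ln 42 + (1−α)·ln 16, i.e. α·0.593064 = (1−α)·0.064539.
With A = 0.593064 and B = 0.064539: α·A = (1−α)·B, so α = B/(A+B) = 0.064539/0.657603 ≈ 0.098.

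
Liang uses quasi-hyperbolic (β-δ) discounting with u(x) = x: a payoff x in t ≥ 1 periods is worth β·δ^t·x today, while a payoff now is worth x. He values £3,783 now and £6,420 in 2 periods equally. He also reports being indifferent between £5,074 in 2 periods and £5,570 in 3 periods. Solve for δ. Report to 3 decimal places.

δ ≈ 0.911

From the later pair, β·δ^2·5074 = β·δ^3·5570; dividing through, δ = 5074/5570 = 0.91095.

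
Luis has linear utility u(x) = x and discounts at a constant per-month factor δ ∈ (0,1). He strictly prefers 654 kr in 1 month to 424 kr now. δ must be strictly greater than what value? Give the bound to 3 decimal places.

δ > 0.648

The preference means 424 < δ·654.
So δ > 424/654 = 0.64832.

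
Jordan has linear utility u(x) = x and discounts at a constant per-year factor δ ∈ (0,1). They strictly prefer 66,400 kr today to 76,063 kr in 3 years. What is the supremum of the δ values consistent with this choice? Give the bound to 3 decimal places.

δ < 0.956

Comparing present values: 66400 > δ^3·76063.
Dividing by 76063: δ^3 < 0.87296. Both sides are positive, so the cube root keeps the direction.
δ < 0.87296^(1/3) = 0.956.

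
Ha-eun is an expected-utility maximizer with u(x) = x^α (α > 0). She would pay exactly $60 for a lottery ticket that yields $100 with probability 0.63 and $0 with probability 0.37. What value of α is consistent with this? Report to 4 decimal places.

The lottery's expected utility is 0.63·u(100) + 0.37·u(0) = 0.63·100^α (since u(0) = 0 for α > 0).
Setting u(60) equal to that: 60^α = 0.63·100^α ⇒ (60/100)^α = 0.63.
α = ln(0.63) / ln(60/100) = -0.4620355/-0.5108256 ≈ 0.9045.

α ≈ 0.9045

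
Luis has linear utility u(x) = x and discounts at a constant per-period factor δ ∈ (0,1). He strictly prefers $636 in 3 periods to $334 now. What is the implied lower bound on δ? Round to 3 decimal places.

Comparing present values: 334 < δ^3·636.
Hence δ^3 > 334/636 = 0.52516, and x ↦ x^(1/3) is increasing on (0,∞).
δ > (334/636)^(1/3) ≈ 0.807.

δ > 0.807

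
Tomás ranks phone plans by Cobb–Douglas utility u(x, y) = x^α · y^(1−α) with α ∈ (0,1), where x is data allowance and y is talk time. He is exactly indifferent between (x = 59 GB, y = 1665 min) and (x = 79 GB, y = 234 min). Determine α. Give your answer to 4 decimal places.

α ≈ 0.8705

Indifference: 59^α · 1665^(1−α) = 79^α · 234^(1−α).
(59/79)^α = (234/1665)^(1−α); take logs: α·ln(59/79) = (1−α)·ln(234/1665), i.e. α·-0.2919104 = (1−α)·-1.9622593.
Thus α·(-2.2541697) = -1.9622593, so α = -1.9622593/-2.2541697 ≈ 0.8705.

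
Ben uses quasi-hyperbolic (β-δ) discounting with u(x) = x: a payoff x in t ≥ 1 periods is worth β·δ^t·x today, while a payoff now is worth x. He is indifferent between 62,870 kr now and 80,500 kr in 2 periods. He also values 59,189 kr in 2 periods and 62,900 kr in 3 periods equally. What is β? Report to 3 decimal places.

Both payoffs in the second observation are in the future, so β drops out: δ^2·59189 = δ^3·62900 ⇒ δ = 59189/62900 = 0.94100.
The first indifference: 62870 = β·δ^2·80500, so β = 62870/(δ^2·80500) = 62870/(0.88548·80500) ≈ 0.882.

β ≈ 0.882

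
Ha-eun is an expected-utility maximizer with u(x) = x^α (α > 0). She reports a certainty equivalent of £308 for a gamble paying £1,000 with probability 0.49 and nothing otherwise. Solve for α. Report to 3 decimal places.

Since u(0) = 0, the lottery's EU is 0.49·1000^α.
Setting u(308) equal to that: 308^α = 0.49·1000^α ⇒ (308/1000)^α = 0.49.
Take logs: α = ln 0.49 / ln(308/1000) ≈ 0.60574.

α ≈ 0.606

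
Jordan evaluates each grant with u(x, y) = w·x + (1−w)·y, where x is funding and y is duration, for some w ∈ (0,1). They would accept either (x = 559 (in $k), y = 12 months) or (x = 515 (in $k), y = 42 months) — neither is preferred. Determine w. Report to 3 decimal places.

w = 0.405

Equating utilities: w·559 + (1−w)·12 = w·515 + (1−w)·42.
Collecting terms: w·44 = (1−w)·30.
So w/(1−w) = 30/44 = 0.6818, giving w = 30/(44+30) = 0.405.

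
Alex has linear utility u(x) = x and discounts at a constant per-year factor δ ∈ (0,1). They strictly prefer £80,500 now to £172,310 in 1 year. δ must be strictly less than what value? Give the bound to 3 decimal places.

δ < 0.467

Under u(x) = x this choice says 80500 > δ·172310.
So δ < 80500/172310 = 0.46718.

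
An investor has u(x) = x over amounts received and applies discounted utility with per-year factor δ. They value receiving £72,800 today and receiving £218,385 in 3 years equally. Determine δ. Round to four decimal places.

Indifference means u(72800) = δ^3 · u(218385), so δ^3 = u(72800)/u(218385).
With u(x) = x: δ^3 = 72800/218385 = 0.33336.
Taking the cube root: δ = 0.33336^(1/3) ≈ 0.6934.

δ ≈ 0.6934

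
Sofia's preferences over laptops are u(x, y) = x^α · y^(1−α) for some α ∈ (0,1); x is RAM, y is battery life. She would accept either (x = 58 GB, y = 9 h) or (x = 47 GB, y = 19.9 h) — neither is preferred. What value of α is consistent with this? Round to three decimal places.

α ≈ 0.790

Indifference: 58^α · 9^(1−α) = 47^α · 19.9^(1−α).
Rearrange to (58/47)^α = (19.9/9)^(1−α) and take logs: α·0.210295 = (1−α)·0.793495.
Thus α·(1.003790) = 0.793495, so α = 0.793495/1.003790 ≈ 0.790.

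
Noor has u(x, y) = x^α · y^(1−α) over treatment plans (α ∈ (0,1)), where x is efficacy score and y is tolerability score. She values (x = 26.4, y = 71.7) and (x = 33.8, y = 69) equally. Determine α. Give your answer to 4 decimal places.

α ≈ 0.1345

Set the two utilities equal: 26.4^α·71.7^(1−α) = 33.8^α·69^(1−α).
(26.4/33.8)^α = (69/71.7)^(1−α); take logs: α·ln(26.4/33.8) = (1−α)·ln(69/71.7), i.e. α·-0.2470968 = (1−α)·-0.0383842.
Thus α·(-0.2854810) = -0.0383842, so α = -0.0383842/-0.2854810 ≈ 0.1345.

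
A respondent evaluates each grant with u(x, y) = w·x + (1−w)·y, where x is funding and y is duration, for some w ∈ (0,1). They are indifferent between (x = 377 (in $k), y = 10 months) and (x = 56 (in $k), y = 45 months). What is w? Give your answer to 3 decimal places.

w = 0.098

u(377,10) = u(56,45) means w·377 + (1−w)·10 = w·56 + (1−w)·45.
Collecting terms: w·321 = (1−w)·35.
The marginal rate of substitution is 35/321, so w = 35/(321+35) = 0.098.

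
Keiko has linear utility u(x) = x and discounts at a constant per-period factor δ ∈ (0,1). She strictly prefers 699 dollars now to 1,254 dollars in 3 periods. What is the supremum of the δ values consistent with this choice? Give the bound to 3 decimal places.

δ < 0.823

Comparing present values: 699 > δ^3·1254.
Dividing by 1254: δ^3 < 0.55742. Both sides are positive, so the cube root keeps the direction.
δ < 0.55742^(1/3) = 0.823.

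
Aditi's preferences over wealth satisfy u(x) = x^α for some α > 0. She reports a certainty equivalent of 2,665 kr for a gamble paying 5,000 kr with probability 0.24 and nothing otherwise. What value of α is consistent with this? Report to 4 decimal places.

The lottery's expected utility is 0.24·u(5000) + 0.76·u(0) = 0.24·5000^α (since u(0) = 0 for α > 0).
Equating: 2665^α = 0.24·5000^α, i.e. 0.5330^α = 0.24.
Taking logs: α·ln(2665/5000) = ln(0.24), so α = -1.4271164 / -0.6292339 ≈ 2.2680.

α ≈ 2.2680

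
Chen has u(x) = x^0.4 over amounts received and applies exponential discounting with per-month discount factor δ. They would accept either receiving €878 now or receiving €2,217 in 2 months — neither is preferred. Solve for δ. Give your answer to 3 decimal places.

The payoff in 2 months is discounted by δ^2, so u(878) = δ^2·u(2217) and δ^2 = u(878)/u(2217).
Since u(x) = x^0.4, δ^2 = (878/2217)^0.4 = 0.39603^0.4 = 0.69039.
Hence δ = (0.69039)^(1/2) = 0.83089.

δ ≈ 0.831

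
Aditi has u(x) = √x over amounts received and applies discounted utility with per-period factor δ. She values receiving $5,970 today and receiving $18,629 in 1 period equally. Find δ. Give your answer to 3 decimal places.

δ ≈ 0.566

Equating discounted utilities: u(5970) = δ·u(18629) ⇒ δ = u(5970)/u(18629).
With u(x) = √x: δ = √5970/√18629 = √(5970/18629) = 0.56610.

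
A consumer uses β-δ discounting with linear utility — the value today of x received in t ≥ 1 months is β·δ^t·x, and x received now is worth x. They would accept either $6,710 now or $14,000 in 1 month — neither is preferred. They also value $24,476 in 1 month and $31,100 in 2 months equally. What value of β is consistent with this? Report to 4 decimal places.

Both payoffs in the second observation are in the future, so β drops out: δ^1·24476 = δ^2·31100 ⇒ δ = 24476/31100 = 0.78701.
The first indifference: 6710 = β·δ·14000, so β = 6710/(δ·14000) = 6710/(0.78701·14000) ≈ 0.6090.

β ≈ 0.6090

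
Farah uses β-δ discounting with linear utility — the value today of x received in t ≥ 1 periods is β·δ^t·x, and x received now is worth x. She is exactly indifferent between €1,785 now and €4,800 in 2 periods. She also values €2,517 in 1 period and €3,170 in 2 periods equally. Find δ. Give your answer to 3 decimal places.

δ ≈ 0.794

From the later pair, β·δ^1·2517 = β·δ^2·3170; dividing through, δ = 2517/3170 = 0.79401.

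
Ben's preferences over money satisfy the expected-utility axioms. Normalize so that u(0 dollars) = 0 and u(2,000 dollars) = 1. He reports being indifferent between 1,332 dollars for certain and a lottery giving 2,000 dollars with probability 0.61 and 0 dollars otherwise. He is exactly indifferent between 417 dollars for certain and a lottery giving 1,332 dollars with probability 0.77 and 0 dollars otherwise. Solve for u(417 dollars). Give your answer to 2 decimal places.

0.47

The first gamble pins u(1,332 dollars): it must equal 0.61·1 + 0.39·0 = 0.61.
Chaining: u(417 dollars) = 0.77·0.61 + 0.23·0.00 = 0.4697.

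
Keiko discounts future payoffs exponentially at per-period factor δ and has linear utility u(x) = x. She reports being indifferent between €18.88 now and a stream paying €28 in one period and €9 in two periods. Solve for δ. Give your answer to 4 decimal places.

Equating present values: 18.88 = 28δ + 9δ².
That is, 9δ² + 28δ − 18.88 = 0, a quadratic in δ.
By the quadratic formula (taking the positive root), δ = (−28 + √1463.68) / 18 ≈ 0.5699.

δ ≈ 0.5699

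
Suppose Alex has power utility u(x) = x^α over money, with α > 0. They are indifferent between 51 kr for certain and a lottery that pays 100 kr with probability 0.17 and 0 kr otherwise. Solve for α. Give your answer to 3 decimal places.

EU(lottery) = 0.17·100^α + 0.83·0 = 0.17·100^α.
Setting u(51) equal to that: 51^α = 0.17·100^α ⇒ (51/100)^α = 0.17.
Taking logs: α·ln(51/100) = ln(0.17), so α = -1.771957 / -0.673345 ≈ 2.632.

α ≈ 2.632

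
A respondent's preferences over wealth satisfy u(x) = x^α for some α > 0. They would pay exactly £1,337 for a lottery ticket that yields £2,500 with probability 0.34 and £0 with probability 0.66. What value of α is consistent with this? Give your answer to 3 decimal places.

Since u(0) = 0, the lottery's EU is 0.34·2500^α.
Setting u(1337) equal to that: 1337^α = 0.34·2500^α ⇒ (1337/2500)^α = 0.34.
Take logs: α = ln 0.34 / ln(1337/2500) ≈ 1.72372.

α ≈ 1.724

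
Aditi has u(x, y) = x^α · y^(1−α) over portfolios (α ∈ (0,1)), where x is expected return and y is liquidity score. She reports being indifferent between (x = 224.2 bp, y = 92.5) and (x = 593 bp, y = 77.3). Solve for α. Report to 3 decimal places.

Set the two utilities equal: 224.2^α·92.5^(1−α) = 593^α·77.3^(1−α).
Rearrange to (224.2/593)^α = (77.3/92.5)^(1−α) and take logs: α·-0.972656 = (1−α)·-0.179515.
Thus α·(-1.152171) = -0.179515, so α = -0.179515/-1.152171 ≈ 0.156.

α ≈ 0.156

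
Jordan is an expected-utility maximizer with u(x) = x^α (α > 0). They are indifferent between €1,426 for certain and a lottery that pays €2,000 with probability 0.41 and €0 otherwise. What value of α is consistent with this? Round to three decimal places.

The lottery's expected utility is 0.41·u(2000) + 0.59·u(0) = 0.41·2000^α (since u(0) = 0 for α > 0).
Setting u(1426) equal to that: 1426^α = 0.41·2000^α ⇒ (1426/2000)^α = 0.41.
Take logs: α = ln 0.41 / ln(1426/2000) ≈ 2.63573.

α ≈ 2.636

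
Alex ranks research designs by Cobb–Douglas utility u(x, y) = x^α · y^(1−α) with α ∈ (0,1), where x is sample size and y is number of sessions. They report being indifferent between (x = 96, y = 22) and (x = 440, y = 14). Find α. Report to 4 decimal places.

Indifference: 96^α · 22^(1−α) = 440^α · 14^(1−α).
Taking logs: α·ln 96 + (1−α)·ln 22 = α·ln 440 + (1−α)·ln 14, i.e. α·-1.5224265 = (1−α)·-0.4519851.
Thus α·(-1.9744116) = -0.4519851, so α = -0.4519851/-1.9744116 ≈ 0.2289.

α ≈ 0.2289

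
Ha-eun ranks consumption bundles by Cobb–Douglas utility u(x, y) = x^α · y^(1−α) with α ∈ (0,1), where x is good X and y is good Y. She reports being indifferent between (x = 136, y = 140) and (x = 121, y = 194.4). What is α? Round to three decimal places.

Indifference: 136^α · 140^(1−α) = 121^α · 194.4^(1−α).
Taking logs: α·ln 136 + (1−α)·ln 140 = α·ln 121 + (1−α)·ln 194.4, i.e. α·0.116864 = (1−α)·0.328275.
With A = 0.116864 and B = 0.328275: α·A = (1−α)·B, so α = B/(A+B) = 0.328275/0.445139 ≈ 0.737.

α ≈ 0.737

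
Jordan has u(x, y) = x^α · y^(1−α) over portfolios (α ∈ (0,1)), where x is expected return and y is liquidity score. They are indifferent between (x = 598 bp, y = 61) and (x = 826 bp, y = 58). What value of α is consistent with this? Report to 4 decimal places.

The Cobb–Douglas utilities coincide, so 598^α·61^(1−α) = 826^α·58^(1−α).
Rearrange to (598/826)^α = (58/61)^(1−α) and take logs: α·-0.3230040 = (1−α)·-0.0504309.
With A = -0.3230040 and B = -0.0504309: α·A = (1−α)·B, so α = B/(A+B) = -0.0504309/-0.3734349 ≈ 0.1350.

α ≈ 0.1350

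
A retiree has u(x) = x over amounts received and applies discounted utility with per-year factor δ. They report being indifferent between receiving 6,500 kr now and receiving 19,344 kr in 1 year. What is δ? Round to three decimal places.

Equating discounted utilities: u(6500) = δ·u(19344) ⇒ δ = u(6500)/u(19344).
With u(x) = x: δ = 6500/19344 = 0.33602.

δ ≈ 0.336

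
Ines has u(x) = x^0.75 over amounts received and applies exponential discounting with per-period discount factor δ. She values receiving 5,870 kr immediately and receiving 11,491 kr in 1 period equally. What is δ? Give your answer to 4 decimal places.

Indifference means u(5870) = δ · u(11491), so δ = u(5870)/u(11491).
With u(x) = x^0.75: δ = 5870^0.75/11491^0.75 = (5870/11491)^0.75 = 0.60424.

δ ≈ 0.6042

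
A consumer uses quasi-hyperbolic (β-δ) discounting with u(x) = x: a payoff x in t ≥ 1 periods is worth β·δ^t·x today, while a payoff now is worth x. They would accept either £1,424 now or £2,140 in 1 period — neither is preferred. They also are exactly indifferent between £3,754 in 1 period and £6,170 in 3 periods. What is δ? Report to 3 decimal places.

δ ≈ 0.780

The second indifference involves only future payoffs, so β cancels: β·δ^1·3754 = β·δ^3·6170, giving δ^2 = 3754/6170 = 0.60843, so δ = 0.78002.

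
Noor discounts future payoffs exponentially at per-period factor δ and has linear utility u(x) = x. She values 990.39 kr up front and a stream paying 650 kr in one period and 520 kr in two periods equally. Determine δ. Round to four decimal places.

δ ≈ 0.8900

Present value of the stream is 650·δ + 520·δ². Indifference gives 650δ + 520δ² = 990.39.
So 520δ² + 650δ − 990.39 = 0.
The positive root is δ = [−650 + √(650² + 4·520·990.39)] / (2·520) = (−650 + 1575.599)/1040 ≈ 0.8900.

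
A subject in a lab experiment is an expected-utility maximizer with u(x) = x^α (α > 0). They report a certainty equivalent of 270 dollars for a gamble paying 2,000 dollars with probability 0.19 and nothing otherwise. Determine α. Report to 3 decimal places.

Since u(0) = 0, the lottery's EU is 0.19·2000^α.
Indifference: 270^α = 0.19·2000^α, so (270/2000)^α = 0.19.
Take logs: α = ln 0.19 / ln(270/2000) ≈ 0.82934.

α ≈ 0.829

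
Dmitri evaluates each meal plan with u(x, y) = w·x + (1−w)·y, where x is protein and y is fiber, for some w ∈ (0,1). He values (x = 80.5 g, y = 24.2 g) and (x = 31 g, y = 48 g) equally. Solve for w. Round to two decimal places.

Indifference: w·80.5 + (1−w)·24.2 = w·31 + (1−w)·48.
Collecting terms: w·49.5 = (1−w)·23.8.
Hence w = 23.8/(49.5+23.8) = 23.8/73.3 = 0.32.

w = 0.32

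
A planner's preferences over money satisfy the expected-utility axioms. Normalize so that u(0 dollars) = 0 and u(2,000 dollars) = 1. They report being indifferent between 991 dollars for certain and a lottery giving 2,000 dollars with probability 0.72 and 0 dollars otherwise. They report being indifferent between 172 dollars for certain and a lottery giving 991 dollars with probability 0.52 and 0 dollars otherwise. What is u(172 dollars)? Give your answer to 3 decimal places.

0.374

From the first indifference, u(991 dollars) = 0.72·u(2,000 dollars) + 0.28·u(0 dollars) = 0.72·1 + 0.28·0 = 0.72.
Chaining: u(172 dollars) = 0.52·0.72 + 0.48·0.00 = 0.3744.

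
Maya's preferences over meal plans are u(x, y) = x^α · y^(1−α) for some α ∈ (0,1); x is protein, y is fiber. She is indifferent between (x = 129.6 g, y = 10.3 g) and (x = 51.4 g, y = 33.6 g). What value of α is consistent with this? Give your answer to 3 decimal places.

The Cobb–Douglas utilities coincide, so 129.6^α·10.3^(1−α) = 51.4^α·33.6^(1−α).
(129.6/51.4)^α = (33.6/10.3)^(1−α); take logs: α·ln(129.6/51.4) = (1−α)·ln(33.6/10.3), i.e. α·0.924815 = (1−α)·1.182382.
With A = 0.924815 and B = 1.182382: α·A = (1−α)·B, so α = B/(A+B) = 1.182382/2.107197 ≈ 0.561.

α ≈ 0.561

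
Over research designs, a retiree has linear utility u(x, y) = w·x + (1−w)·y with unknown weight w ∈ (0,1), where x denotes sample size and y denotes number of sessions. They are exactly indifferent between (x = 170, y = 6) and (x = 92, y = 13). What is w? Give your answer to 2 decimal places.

w = 0.08

Equating utilities: w·170 + (1−w)·6 = w·92 + (1−w)·13.
Collecting terms: w·78 = (1−w)·7.
Hence w = 7/(78+7) = 7/85 = 0.08.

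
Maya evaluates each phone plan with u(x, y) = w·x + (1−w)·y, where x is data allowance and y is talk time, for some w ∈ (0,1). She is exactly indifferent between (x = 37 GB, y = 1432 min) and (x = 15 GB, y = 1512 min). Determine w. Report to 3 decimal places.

w = 0.784

Indifference: w·37 + (1−w)·1432 = w·15 + (1−w)·1512.
Collecting terms: w·22 = (1−w)·80.
So w/(1−w) = 80/22 = 3.6364, giving w = 80/(22+80) = 0.784.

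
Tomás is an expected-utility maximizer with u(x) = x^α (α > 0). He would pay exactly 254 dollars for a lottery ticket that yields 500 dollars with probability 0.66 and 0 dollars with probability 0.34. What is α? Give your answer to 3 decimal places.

α ≈ 0.614

EU(lottery) = 0.66·500^α + 0.34·0 = 0.66·500^α.
Equating: 254^α = 0.66·500^α, i.e. 0.5080^α = 0.66.
Taking logs: α·ln(254/500) = ln(0.66), so α = -0.415515 / -0.677274 ≈ 0.614.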